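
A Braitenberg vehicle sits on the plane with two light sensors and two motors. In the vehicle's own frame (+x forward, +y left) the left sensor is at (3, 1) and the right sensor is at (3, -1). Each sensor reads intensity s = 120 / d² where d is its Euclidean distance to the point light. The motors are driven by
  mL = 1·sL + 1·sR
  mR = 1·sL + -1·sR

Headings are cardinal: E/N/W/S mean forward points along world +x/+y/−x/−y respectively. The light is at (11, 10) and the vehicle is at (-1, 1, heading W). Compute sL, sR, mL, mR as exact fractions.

left sensor world pos  = (-4, 0); dL² = 325
right sensor world pos = (-4, 2); dR² = 289
sL = 120/325 = 24/65
sR = 120/289 = 120/289
mL = 1·sL + 1·sR = 14736/18785
mR = 1·sL + -1·sR = -864/18785

24/65 120/289 14736/18785 -864/18785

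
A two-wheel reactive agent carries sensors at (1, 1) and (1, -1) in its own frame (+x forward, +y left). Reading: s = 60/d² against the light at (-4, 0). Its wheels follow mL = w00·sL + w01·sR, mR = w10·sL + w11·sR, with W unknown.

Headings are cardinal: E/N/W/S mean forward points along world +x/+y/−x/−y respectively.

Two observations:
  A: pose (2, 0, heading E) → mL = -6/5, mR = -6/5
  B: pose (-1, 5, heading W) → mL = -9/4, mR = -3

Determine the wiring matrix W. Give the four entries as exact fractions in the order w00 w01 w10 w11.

-1/2 -1/2 -1 0

obs A: pose=(2,0,E) → sL=6/5, sR=6/5, mL=-6/5, mR=-6/5
obs B: pose=(-1,5,W) → sL=3, sR=3/2, mL=-9/4, mR=-3
sensor matrix S = [[6/5, 6/5], [3, 3/2]]; det S = -9/5
solve [mL_A; mL_B] = S·[w00; w01] and [mR_A; mR_B] = S·[w10; w11]:
  w00 = -1/2, w01 = -1/2, w10 = -1, w11 = 0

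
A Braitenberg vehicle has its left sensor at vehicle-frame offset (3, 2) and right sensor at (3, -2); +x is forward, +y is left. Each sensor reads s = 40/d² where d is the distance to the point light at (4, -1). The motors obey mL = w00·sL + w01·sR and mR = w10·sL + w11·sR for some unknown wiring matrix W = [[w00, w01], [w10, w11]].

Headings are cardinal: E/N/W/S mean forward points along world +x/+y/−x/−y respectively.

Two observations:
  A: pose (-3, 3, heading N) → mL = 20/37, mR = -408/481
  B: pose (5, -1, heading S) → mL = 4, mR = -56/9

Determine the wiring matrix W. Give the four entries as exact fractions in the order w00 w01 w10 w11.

obs A: pose=(-3,3,N) → sL=4/13, sR=20/37, mL=20/37, mR=-408/481
obs B: pose=(5,-1,S) → sL=20/9, sR=4, mL=4, mR=-56/9
sensor matrix S = [[4/13, 20/37], [20/9, 4]]; det S = 128/4329
solve [mL_A; mL_B] = S·[w00; w01] and [mR_A; mR_B] = S·[w10; w11]:
  w00 = 0, w01 = 1, w10 = -1, w11 = -1

0 1 -1 -1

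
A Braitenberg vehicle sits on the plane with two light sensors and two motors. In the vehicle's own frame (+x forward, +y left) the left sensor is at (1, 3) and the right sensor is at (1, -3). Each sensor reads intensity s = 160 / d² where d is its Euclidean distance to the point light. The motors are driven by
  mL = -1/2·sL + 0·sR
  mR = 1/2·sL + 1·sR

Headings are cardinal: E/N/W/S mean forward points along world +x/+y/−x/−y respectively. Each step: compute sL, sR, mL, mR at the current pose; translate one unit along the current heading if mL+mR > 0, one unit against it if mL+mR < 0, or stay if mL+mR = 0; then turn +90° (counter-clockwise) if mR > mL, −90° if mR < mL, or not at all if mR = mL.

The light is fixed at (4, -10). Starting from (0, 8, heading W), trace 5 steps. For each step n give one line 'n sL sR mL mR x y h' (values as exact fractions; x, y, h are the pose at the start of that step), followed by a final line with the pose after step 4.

0 16/25 80/233 -8/25 3864/5825 0 8 W
1 160/293 160/353 -80/293 75120/103429 -1 8 S
2 5/13 40/53 -5/26 1305/1378 -1 7 E
3 160/373 32/65 -80/373 17136/24245 0 7 N
4 16/25 80/233 -8/25 3864/5825 0 8 W
final -1 8 S

n=0: pose=(0,8,W); sL=16/25, sR=80/233; mL=-8/25, mR=3864/5825; mL+mR=80/233 → advance +1; mR−mL=5728/5825 → turn +1·90°
n=1: pose=(-1,8,S); sL=160/293, sR=160/353; mL=-80/293, mR=75120/103429; mL+mR=160/353 → advance +1; mR−mL=103360/103429 → turn +1·90°
n=2: pose=(-1,7,E); sL=5/13, sR=40/53; mL=-5/26, mR=1305/1378; mL+mR=40/53 → advance +1; mR−mL=785/689 → turn +1·90°
n=3: pose=(0,7,N); sL=160/373, sR=32/65; mL=-80/373, mR=17136/24245; mL+mR=32/65 → advance +1; mR−mL=22336/24245 → turn +1·90°
n=4: pose=(0,8,W); sL=16/25, sR=80/233; mL=-8/25, mR=3864/5825; mL+mR=80/233 → advance +1; mR−mL=5728/5825 → turn +1·90°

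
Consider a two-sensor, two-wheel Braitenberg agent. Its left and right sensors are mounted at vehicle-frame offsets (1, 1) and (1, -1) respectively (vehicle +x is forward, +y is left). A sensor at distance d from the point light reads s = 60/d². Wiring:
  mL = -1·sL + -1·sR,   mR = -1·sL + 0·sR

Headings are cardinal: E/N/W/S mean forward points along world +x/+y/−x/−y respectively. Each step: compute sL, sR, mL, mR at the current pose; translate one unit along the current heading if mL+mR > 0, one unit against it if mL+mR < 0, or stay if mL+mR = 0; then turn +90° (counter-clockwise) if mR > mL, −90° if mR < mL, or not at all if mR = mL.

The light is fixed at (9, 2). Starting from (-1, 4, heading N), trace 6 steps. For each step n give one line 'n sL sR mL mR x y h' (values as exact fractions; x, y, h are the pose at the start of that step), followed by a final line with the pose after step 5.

0 6/13 2/3 -44/39 -6/13 -1 4 N
1 60/121 12/25 -2952/3025 -60/121 -1 3 W
2 15/16 3/5 -123/80 -15/16 0 3 S
3 60/73 12/13 -1656/949 -60/73 0 4 E
4 6/13 2/3 -44/39 -6/13 -1 4 N
5 60/121 12/25 -2952/3025 -60/121 -1 3 W
final 0 3 S

n=0: pose=(-1,4,N); sL=6/13, sR=2/3; mL=-44/39, mR=-6/13; mL+mR=-62/39 → advance -1; mR−mL=2/3 → turn +1·90°
n=1: pose=(-1,3,W); sL=60/121, sR=12/25; mL=-2952/3025, mR=-60/121; mL+mR=-4452/3025 → advance -1; mR−mL=12/25 → turn +1·90°
n=2: pose=(0,3,S); sL=15/16, sR=3/5; mL=-123/80, mR=-15/16; mL+mR=-99/40 → advance -1; mR−mL=3/5 → turn +1·90°
n=3: pose=(0,4,E); sL=60/73, sR=12/13; mL=-1656/949, mR=-60/73; mL+mR=-2436/949 → advance -1; mR−mL=12/13 → turn +1·90°
n=4: pose=(-1,4,N); sL=6/13, sR=2/3; mL=-44/39, mR=-6/13; mL+mR=-62/39 → advance -1; mR−mL=2/3 → turn +1·90°
n=5: pose=(-1,3,W); sL=60/121, sR=12/25; mL=-2952/3025, mR=-60/121; mL+mR=-4452/3025 → advance -1; mR−mL=12/25 → turn +1·90°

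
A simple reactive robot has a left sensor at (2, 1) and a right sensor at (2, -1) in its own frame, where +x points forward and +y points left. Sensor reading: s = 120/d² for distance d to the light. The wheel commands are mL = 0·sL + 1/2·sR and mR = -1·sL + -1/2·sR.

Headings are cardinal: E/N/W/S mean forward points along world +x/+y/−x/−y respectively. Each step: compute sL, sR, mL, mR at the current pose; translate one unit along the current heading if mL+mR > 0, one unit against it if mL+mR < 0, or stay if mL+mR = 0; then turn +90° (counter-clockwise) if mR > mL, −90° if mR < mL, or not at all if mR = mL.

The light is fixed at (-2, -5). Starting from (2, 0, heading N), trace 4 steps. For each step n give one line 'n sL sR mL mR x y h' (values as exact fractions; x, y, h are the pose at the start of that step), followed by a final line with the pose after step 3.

n=0: pose=(2,0,N); sL=60/29, sR=60/37; mL=30/37, mR=-3090/1073; mL+mR=-60/29 → advance -1; mR−mL=-3960/1073 → turn -1·90°
n=1: pose=(2,-1,E); sL=120/61, sR=8/3; mL=4/3, mR=-604/183; mL+mR=-120/61 → advance -1; mR−mL=-848/183 → turn -1·90°
n=2: pose=(1,-1,S); sL=6, sR=15; mL=15/2, mR=-27/2; mL+mR=-6 → advance -1; mR−mL=-21 → turn -1·90°
n=3: pose=(1,0,W); sL=120/17, sR=120/37; mL=60/37, mR=-5460/629; mL+mR=-120/17 → advance -1; mR−mL=-6480/629 → turn -1·90°

0 60/29 60/37 30/37 -3090/1073 2 0 N
1 120/61 8/3 4/3 -604/183 2 -1 E
2 6 15 15/2 -27/2 1 -1 S
3 120/17 120/37 60/37 -5460/629 1 0 W
final 2 0 N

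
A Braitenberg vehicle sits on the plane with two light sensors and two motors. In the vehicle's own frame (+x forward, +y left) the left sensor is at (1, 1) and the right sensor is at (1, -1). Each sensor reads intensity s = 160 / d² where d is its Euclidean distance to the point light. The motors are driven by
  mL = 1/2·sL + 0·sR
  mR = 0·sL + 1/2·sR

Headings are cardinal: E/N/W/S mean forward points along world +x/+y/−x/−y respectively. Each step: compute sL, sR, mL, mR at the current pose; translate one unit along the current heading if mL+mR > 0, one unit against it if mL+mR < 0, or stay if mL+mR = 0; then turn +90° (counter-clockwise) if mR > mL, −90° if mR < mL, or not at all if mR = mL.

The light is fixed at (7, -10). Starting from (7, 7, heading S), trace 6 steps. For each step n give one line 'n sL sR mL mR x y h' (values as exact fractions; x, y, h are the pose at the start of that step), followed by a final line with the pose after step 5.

n=0: pose=(7,7,S); sL=160/257, sR=160/257; mL=80/257, mR=80/257; mL+mR=160/257 → advance +1; mR−mL=0 → turn +0·90°
n=1: pose=(7,6,S); sL=80/113, sR=80/113; mL=40/113, mR=40/113; mL+mR=80/113 → advance +1; mR−mL=0 → turn +0·90°
n=2: pose=(7,5,S); sL=160/197, sR=160/197; mL=80/197, mR=80/197; mL+mR=160/197 → advance +1; mR−mL=0 → turn +0·90°
n=3: pose=(7,4,S); sL=16/17, sR=16/17; mL=8/17, mR=8/17; mL+mR=16/17 → advance +1; mR−mL=0 → turn +0·90°
n=4: pose=(7,3,S); sL=32/29, sR=32/29; mL=16/29, mR=16/29; mL+mR=32/29 → advance +1; mR−mL=0 → turn +0·90°
n=5: pose=(7,2,S); sL=80/61, sR=80/61; mL=40/61, mR=40/61; mL+mR=80/61 → advance +1; mR−mL=0 → turn +0·90°

0 160/257 160/257 80/257 80/257 7 7 S
1 80/113 80/113 40/113 40/113 7 6 S
2 160/197 160/197 80/197 80/197 7 5 S
3 16/17 16/17 8/17 8/17 7 4 S
4 32/29 32/29 16/29 16/29 7 3 S
5 80/61 80/61 40/61 40/61 7 2 S
final 7 1 S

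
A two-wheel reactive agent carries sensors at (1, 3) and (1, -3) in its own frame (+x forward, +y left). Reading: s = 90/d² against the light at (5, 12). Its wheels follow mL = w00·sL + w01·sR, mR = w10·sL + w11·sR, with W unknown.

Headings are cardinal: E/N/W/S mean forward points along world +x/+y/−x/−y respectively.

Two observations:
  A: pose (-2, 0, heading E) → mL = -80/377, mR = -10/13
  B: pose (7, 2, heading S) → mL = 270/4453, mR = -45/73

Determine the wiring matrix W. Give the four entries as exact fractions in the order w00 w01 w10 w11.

obs A: pose=(-2,0,E) → sL=10/13, sR=10/29, mL=-80/377, mR=-10/13
obs B: pose=(7,2,S) → sL=45/73, sR=45/61, mL=270/4453, mR=-45/73
sensor matrix S = [[10/13, 10/29], [45/73, 45/61]]; det S = 595800/1678781
solve [mL_A; mL_B] = S·[w00; w01] and [mR_A; mR_B] = S·[w10; w11]:
  w00 = -1/2, w01 = 1/2, w10 = -1, w11 = 0

-1/2 1/2 -1 0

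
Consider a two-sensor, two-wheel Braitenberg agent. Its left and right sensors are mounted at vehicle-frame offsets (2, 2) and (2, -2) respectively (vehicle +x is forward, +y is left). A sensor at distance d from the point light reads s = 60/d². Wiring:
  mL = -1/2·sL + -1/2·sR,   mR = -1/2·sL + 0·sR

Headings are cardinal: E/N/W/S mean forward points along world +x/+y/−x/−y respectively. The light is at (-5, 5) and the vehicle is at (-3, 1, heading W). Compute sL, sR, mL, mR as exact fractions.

left sensor world pos  = (-5, -1); dL² = 36
right sensor world pos = (-5, 3); dR² = 4
sL = 60/36 = 5/3
sR = 60/4 = 15
mL = -1/2·sL + -1/2·sR = -25/3
mR = -1/2·sL + 0·sR = -5/6

5/3 15 -25/3 -5/6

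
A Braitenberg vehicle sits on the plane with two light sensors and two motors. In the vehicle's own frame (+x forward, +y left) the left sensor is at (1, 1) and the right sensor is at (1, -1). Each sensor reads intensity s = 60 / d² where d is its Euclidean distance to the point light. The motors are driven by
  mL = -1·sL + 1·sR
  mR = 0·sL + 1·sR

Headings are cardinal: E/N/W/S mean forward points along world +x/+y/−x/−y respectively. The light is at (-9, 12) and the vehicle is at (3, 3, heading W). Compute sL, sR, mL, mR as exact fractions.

60/221 12/37 432/8177 12/37

left sensor world pos  = (2, 2); dL² = 221
right sensor world pos = (2, 4); dR² = 185
sL = 60/221 = 60/221
sR = 60/185 = 12/37
mL = -1·sL + 1·sR = 432/8177
mR = 0·sL + 1·sR = 12/37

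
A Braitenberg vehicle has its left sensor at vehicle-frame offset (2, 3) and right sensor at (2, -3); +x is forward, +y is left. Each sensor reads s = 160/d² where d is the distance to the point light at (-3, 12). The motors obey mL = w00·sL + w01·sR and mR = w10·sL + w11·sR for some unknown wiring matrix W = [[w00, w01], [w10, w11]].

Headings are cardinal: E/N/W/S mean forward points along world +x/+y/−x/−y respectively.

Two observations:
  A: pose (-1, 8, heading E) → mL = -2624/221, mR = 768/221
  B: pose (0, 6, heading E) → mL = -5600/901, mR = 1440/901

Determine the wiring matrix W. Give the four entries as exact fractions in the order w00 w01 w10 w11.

-1 -1 1/2 -1/2

obs A: pose=(-1,8,E) → sL=160/17, sR=32/13, mL=-2624/221, mR=768/221
obs B: pose=(0,6,E) → sL=80/17, sR=80/53, mL=-5600/901, mR=1440/901
sensor matrix S = [[160/17, 32/13], [80/17, 80/53]]; det S = 30720/11713
solve [mL_A; mL_B] = S·[w00; w01] and [mR_A; mR_B] = S·[w10; w11]:
  w00 = -1, w01 = -1, w10 = 1/2, w11 = -1/2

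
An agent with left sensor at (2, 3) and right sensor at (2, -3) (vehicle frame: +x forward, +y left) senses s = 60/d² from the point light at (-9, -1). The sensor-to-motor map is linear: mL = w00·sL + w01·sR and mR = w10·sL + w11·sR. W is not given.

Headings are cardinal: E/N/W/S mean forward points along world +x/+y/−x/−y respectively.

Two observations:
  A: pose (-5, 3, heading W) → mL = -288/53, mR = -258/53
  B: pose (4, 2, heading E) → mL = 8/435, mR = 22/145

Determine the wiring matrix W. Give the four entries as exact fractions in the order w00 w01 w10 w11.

obs A: pose=(-5,3,W) → sL=12, sR=60/53, mL=-288/53, mR=-258/53
obs B: pose=(4,2,E) → sL=20/87, sR=4/15, mL=8/435, mR=22/145
sensor matrix S = [[12, 60/53], [20/87, 4/15]]; det S = 22592/7685
solve [mL_A; mL_B] = S·[w00; w01] and [mR_A; mR_B] = S·[w10; w11]:
  w00 = -1/2, w01 = 1/2, w10 = -1/2, w11 = 1

-1/2 1/2 -1/2 1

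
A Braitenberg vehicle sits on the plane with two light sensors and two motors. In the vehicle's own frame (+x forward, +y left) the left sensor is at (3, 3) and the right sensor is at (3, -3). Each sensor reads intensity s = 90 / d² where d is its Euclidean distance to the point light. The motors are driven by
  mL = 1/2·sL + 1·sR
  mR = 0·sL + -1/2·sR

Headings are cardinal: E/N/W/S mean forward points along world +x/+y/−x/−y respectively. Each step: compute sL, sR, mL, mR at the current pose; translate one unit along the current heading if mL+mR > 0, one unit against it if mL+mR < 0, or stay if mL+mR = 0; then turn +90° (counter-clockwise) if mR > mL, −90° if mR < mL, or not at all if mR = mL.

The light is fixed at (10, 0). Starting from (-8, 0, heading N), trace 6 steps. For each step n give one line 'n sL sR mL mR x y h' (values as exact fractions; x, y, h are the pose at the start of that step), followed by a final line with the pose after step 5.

n=0: pose=(-8,0,N); sL=1/5, sR=5/13; mL=63/130, mR=-5/26; mL+mR=19/65 → advance +1; mR−mL=-44/65 → turn -1·90°
n=1: pose=(-8,1,E); sL=90/241, sR=90/229; mL=31995/55189, mR=-45/229; mL+mR=21150/55189 → advance +1; mR−mL=-42840/55189 → turn -1·90°
n=2: pose=(-7,1,S); sL=9/20, sR=45/202; mL=1809/4040, mR=-45/404; mL+mR=1359/4040 → advance +1; mR−mL=-2259/4040 → turn -1·90°
n=3: pose=(-7,0,W); sL=90/409, sR=90/409; mL=135/409, mR=-45/409; mL+mR=90/409 → advance +1; mR−mL=-180/409 → turn -1·90°
n=4: pose=(-8,0,N); sL=1/5, sR=5/13; mL=63/130, mR=-5/26; mL+mR=19/65 → advance +1; mR−mL=-44/65 → turn -1·90°
n=5: pose=(-8,1,E); sL=90/241, sR=90/229; mL=31995/55189, mR=-45/229; mL+mR=21150/55189 → advance +1; mR−mL=-42840/55189 → turn -1·90°

0 1/5 5/13 63/130 -5/26 -8 0 N
1 90/241 90/229 31995/55189 -45/229 -8 1 E
2 9/20 45/202 1809/4040 -45/404 -7 1 S
3 90/409 90/409 135/409 -45/409 -7 0 W
4 1/5 5/13 63/130 -5/26 -8 0 N
5 90/241 90/229 31995/55189 -45/229 -8 1 E
final -7 1 S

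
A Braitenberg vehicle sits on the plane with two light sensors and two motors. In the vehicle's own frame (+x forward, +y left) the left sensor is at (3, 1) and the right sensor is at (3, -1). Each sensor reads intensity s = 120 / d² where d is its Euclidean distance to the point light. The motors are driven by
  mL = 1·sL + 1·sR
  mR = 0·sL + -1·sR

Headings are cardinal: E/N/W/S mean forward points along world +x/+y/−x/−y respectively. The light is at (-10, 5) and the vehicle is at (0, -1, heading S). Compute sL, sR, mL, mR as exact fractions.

left sensor world pos  = (1, -4); dL² = 202
right sensor world pos = (-1, -4); dR² = 162
sL = 120/202 = 60/101
sR = 120/162 = 20/27
mL = 1·sL + 1·sR = 3640/2727
mR = 0·sL + -1·sR = -20/27

60/101 20/27 3640/2727 -20/27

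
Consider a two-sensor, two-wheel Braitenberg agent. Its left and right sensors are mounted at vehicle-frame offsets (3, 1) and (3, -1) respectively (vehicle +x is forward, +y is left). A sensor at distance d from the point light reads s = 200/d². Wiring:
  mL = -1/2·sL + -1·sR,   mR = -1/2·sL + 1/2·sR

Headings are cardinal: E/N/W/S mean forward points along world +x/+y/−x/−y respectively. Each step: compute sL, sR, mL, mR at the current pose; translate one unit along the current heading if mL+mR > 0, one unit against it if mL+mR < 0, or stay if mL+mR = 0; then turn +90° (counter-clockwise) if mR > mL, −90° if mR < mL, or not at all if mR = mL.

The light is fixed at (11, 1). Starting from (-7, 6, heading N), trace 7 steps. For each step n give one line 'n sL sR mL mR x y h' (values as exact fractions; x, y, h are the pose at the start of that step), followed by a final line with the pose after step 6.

0 8/17 200/353 -4812/6001 288/6001 -7 6 N
1 4/9 100/233 -1366/2097 -16/2097 -7 5 W
2 200/257 8/13 -3356/3341 -272/3341 -6 5 S
3 25/29 50/53 -4225/3074 125/3074 -6 6 E
4 8/17 200/353 -4812/6001 288/6001 -7 6 N
5 4/9 100/233 -1366/2097 -16/2097 -7 5 W
6 200/257 8/13 -3356/3341 -272/3341 -6 5 S
final -6 6 E

n=0: pose=(-7,6,N); sL=8/17, sR=200/353; mL=-4812/6001, mR=288/6001; mL+mR=-4524/6001 → advance -1; mR−mL=300/353 → turn +1·90°
n=1: pose=(-7,5,W); sL=4/9, sR=100/233; mL=-1366/2097, mR=-16/2097; mL+mR=-1382/2097 → advance -1; mR−mL=150/233 → turn +1·90°
n=2: pose=(-6,5,S); sL=200/257, sR=8/13; mL=-3356/3341, mR=-272/3341; mL+mR=-3628/3341 → advance -1; mR−mL=12/13 → turn +1·90°
n=3: pose=(-6,6,E); sL=25/29, sR=50/53; mL=-4225/3074, mR=125/3074; mL+mR=-2050/1537 → advance -1; mR−mL=75/53 → turn +1·90°
n=4: pose=(-7,6,N); sL=8/17, sR=200/353; mL=-4812/6001, mR=288/6001; mL+mR=-4524/6001 → advance -1; mR−mL=300/353 → turn +1·90°
n=5: pose=(-7,5,W); sL=4/9, sR=100/233; mL=-1366/2097, mR=-16/2097; mL+mR=-1382/2097 → advance -1; mR−mL=150/233 → turn +1·90°
n=6: pose=(-6,5,S); sL=200/257, sR=8/13; mL=-3356/3341, mR=-272/3341; mL+mR=-3628/3341 → advance -1; mR−mL=12/13 → turn +1·90°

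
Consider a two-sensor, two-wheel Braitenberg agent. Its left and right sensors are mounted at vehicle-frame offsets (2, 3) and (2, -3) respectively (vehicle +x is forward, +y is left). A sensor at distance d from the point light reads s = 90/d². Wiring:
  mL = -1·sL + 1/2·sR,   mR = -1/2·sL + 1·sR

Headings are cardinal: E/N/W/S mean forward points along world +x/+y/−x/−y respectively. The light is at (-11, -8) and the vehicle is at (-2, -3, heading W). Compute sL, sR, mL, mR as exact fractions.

left sensor world pos  = (-4, -6); dL² = 53
right sensor world pos = (-4, 0); dR² = 113
sL = 90/53 = 90/53
sR = 90/113 = 90/113
mL = -1·sL + 1/2·sR = -7785/5989
mR = -1/2·sL + 1·sR = -315/5989

90/53 90/113 -7785/5989 -315/5989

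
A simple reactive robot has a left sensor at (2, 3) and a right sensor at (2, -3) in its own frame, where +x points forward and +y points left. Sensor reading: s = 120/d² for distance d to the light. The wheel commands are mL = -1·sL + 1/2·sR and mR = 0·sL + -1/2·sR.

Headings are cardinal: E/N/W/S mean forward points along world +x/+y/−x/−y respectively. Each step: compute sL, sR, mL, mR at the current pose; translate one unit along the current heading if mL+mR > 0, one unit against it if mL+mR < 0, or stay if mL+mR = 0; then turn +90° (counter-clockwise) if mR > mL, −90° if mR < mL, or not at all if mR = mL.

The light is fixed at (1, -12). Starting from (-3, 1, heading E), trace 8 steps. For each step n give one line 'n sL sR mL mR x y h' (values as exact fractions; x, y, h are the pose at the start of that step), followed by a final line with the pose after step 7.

n=0: pose=(-3,1,E); sL=6/13, sR=15/13; mL=3/26, mR=-15/26; mL+mR=-6/13 → advance -1; mR−mL=-9/13 → turn -1·90°
n=1: pose=(-4,1,S); sL=24/25, sR=24/37; mL=-588/925, mR=-12/37; mL+mR=-24/25 → advance -1; mR−mL=288/925 → turn +1·90°
n=2: pose=(-4,2,E); sL=60/149, sR=12/13; mL=114/1937, mR=-6/13; mL+mR=-60/149 → advance -1; mR−mL=-1008/1937 → turn -1·90°
n=3: pose=(-5,2,S); sL=40/51, sR=8/15; mL=-44/85, mR=-4/15; mL+mR=-40/51 → advance -1; mR−mL=64/255 → turn +1·90°
n=4: pose=(-5,3,E); sL=6/17, sR=3/4; mL=3/136, mR=-3/8; mL+mR=-6/17 → advance -1; mR−mL=-27/68 → turn -1·90°
n=5: pose=(-6,3,S); sL=24/37, sR=120/269; mL=-4236/9953, mR=-60/269; mL+mR=-24/37 → advance -1; mR−mL=2016/9953 → turn +1·90°
n=6: pose=(-6,4,E); sL=60/193, sR=60/97; mL=-30/18721, mR=-30/97; mL+mR=-60/193 → advance -1; mR−mL=-5760/18721 → turn -1·90°
n=7: pose=(-7,4,S); sL=120/221, sR=120/317; mL=-24780/70057, mR=-60/317; mL+mR=-120/221 → advance -1; mR−mL=11520/70057 → turn +1·90°

0 6/13 15/13 3/26 -15/26 -3 1 E
1 24/25 24/37 -588/925 -12/37 -4 1 S
2 60/149 12/13 114/1937 -6/13 -4 2 E
3 40/51 8/15 -44/85 -4/15 -5 2 S
4 6/17 3/4 3/136 -3/8 -5 3 E
5 24/37 120/269 -4236/9953 -60/269 -6 3 S
6 60/193 60/97 -30/18721 -30/97 -6 4 E
7 120/221 120/317 -24780/70057 -60/317 -7 4 S
final -7 5 E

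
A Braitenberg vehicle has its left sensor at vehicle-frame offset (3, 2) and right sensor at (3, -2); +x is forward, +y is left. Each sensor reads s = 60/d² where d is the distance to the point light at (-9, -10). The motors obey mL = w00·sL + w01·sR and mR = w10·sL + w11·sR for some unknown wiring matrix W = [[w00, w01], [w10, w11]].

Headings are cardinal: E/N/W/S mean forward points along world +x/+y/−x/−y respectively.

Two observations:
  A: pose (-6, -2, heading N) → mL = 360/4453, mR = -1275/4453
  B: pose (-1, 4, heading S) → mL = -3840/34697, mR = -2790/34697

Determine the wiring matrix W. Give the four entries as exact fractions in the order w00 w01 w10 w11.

obs A: pose=(-6,-2,N) → sL=30/61, sR=30/73, mL=360/4453, mR=-1275/4453
obs B: pose=(-1,4,S) → sL=60/221, sR=60/157, mL=-3840/34697, mR=-2790/34697
sensor matrix S = [[30/61, 30/73], [60/221, 60/157]]; det S = 11800800/154505741
solve [mL_A; mL_B] = S·[w00; w01] and [mR_A; mR_B] = S·[w10; w11]:
  w00 = 1, w01 = -1, w10 = -1, w11 = 1/2

1 -1 -1 1/2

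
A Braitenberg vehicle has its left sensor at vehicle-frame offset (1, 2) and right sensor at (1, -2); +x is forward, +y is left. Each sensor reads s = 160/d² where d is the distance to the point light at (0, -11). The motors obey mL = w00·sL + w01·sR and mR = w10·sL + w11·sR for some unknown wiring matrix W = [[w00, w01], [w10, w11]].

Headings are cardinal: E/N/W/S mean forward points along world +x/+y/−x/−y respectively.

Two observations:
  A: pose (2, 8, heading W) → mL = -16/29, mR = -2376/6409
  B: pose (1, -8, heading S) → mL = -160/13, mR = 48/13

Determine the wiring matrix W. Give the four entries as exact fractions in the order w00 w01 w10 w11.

obs A: pose=(2,8,W) → sL=16/29, sR=80/221, mL=-16/29, mR=-2376/6409
obs B: pose=(1,-8,S) → sL=160/13, sR=32, mL=-160/13, mR=48/13
sensor matrix S = [[16/29, 80/221], [160/13, 32]]; det S = 1099776/83317
solve [mL_A; mL_B] = S·[w00; w01] and [mR_A; mR_B] = S·[w10; w11]:
  w00 = -1, w01 = 0, w10 = -1, w11 = 1/2

-1 0 -1 1/2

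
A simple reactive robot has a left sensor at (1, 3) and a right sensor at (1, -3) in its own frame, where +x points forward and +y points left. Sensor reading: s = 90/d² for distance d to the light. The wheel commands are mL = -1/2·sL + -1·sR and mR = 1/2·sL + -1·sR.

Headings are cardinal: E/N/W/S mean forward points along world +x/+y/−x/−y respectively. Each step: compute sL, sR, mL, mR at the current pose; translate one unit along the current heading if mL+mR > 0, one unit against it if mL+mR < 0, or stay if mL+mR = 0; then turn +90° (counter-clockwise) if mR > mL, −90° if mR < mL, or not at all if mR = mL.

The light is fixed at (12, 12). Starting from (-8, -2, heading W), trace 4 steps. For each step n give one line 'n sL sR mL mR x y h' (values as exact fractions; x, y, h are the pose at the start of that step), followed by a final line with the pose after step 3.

n=0: pose=(-8,-2,W); sL=9/73, sR=45/281; mL=-9099/41026, mR=-4041/41026; mL+mR=-90/281 → advance -1; mR−mL=9/73 → turn +1·90°
n=1: pose=(-7,-2,S); sL=90/481, sR=90/709; mL=-75195/341029, mR=-11385/341029; mL+mR=-180/709 → advance -1; mR−mL=90/481 → turn +1·90°
n=2: pose=(-7,-1,E); sL=45/212, sR=9/58; mL=-3213/12296, mR=-603/12296; mL+mR=-9/29 → advance -1; mR−mL=45/212 → turn +1·90°
n=3: pose=(-8,-1,N); sL=90/673, sR=90/433; mL=-80055/291409, mR=-41085/291409; mL+mR=-180/433 → advance -1; mR−mL=90/673 → turn +1·90°

0 9/73 45/281 -9099/41026 -4041/41026 -8 -2 W
1 90/481 90/709 -75195/341029 -11385/341029 -7 -2 S
2 45/212 9/58 -3213/12296 -603/12296 -7 -1 E
3 90/673 90/433 -80055/291409 -41085/291409 -8 -1 N
final -8 -2 W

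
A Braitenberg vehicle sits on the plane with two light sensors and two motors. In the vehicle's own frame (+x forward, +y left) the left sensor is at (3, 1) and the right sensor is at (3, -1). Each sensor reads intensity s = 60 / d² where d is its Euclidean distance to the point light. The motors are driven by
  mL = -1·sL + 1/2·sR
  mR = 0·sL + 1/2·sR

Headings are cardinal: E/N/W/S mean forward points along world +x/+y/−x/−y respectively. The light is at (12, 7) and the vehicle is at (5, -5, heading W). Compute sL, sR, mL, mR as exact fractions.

left sensor world pos  = (2, -6); dL² = 269
right sensor world pos = (2, -4); dR² = 221
sL = 60/269 = 60/269
sR = 60/221 = 60/221
mL = -1·sL + 1/2·sR = -5190/59449
mR = 0·sL + 1/2·sR = 30/221

60/269 60/221 -5190/59449 30/221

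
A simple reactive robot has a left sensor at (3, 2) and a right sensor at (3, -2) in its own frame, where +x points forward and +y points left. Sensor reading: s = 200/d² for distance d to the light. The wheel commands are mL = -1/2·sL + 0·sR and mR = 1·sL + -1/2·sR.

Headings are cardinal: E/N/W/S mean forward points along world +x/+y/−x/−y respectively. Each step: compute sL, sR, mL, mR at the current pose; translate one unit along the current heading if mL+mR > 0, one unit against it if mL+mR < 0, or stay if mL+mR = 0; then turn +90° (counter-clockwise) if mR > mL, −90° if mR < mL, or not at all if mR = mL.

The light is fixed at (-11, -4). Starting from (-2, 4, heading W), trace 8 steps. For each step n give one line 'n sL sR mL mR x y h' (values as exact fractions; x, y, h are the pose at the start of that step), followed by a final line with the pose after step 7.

n=0: pose=(-2,4,W); sL=25/9, sR=25/17; mL=-25/18, mR=625/306; mL+mR=100/153 → advance +1; mR−mL=175/51 → turn +1·90°
n=1: pose=(-3,4,S); sL=8/5, sR=200/61; mL=-4/5, mR=-12/305; mL+mR=-256/305 → advance -1; mR−mL=232/305 → turn +1·90°
n=2: pose=(-3,5,E); sL=100/121, sR=20/17; mL=-50/121, mR=490/2057; mL+mR=-360/2057 → advance -1; mR−mL=1340/2057 → turn +1·90°
n=3: pose=(-4,5,N); sL=200/169, sR=8/9; mL=-100/169, mR=1124/1521; mL+mR=224/1521 → advance +1; mR−mL=2024/1521 → turn +1·90°
n=4: pose=(-4,6,W); sL=5/2, sR=5/4; mL=-5/4, mR=15/8; mL+mR=5/8 → advance +1; mR−mL=25/8 → turn +1·90°
n=5: pose=(-5,6,S); sL=200/113, sR=40/13; mL=-100/113, mR=340/1469; mL+mR=-960/1469 → advance -1; mR−mL=1640/1469 → turn +1·90°
n=6: pose=(-5,7,E); sL=4/5, sR=100/81; mL=-2/5, mR=74/405; mL+mR=-88/405 → advance -1; mR−mL=236/405 → turn +1·90°
n=7: pose=(-6,7,N); sL=40/41, sR=40/49; mL=-20/41, mR=1140/2009; mL+mR=160/2009 → advance +1; mR−mL=2120/2009 → turn +1·90°

0 25/9 25/17 -25/18 625/306 -2 4 W
1 8/5 200/61 -4/5 -12/305 -3 4 S
2 100/121 20/17 -50/121 490/2057 -3 5 E
3 200/169 8/9 -100/169 1124/1521 -4 5 N
4 5/2 5/4 -5/4 15/8 -4 6 W
5 200/113 40/13 -100/113 340/1469 -5 6 S
6 4/5 100/81 -2/5 74/405 -5 7 E
7 40/41 40/49 -20/41 1140/2009 -6 7 N
final -6 8 W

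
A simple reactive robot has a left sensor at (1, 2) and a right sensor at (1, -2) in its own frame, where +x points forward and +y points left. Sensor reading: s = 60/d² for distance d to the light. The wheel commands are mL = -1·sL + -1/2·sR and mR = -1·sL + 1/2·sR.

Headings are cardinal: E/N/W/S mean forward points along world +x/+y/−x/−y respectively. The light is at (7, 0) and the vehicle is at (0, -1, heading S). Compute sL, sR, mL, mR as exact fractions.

left sensor world pos  = (2, -2); dL² = 29
right sensor world pos = (-2, -2); dR² = 85
sL = 60/29 = 60/29
sR = 60/85 = 12/17
mL = -1·sL + -1/2·sR = -1194/493
mR = -1·sL + 1/2·sR = -846/493

60/29 12/17 -1194/493 -846/493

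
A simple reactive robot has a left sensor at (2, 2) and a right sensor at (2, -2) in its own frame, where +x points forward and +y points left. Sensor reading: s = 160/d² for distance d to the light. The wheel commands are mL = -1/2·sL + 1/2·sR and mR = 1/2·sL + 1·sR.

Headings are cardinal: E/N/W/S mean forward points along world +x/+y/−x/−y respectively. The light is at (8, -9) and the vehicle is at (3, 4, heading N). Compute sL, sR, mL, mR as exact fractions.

left sensor world pos  = (1, 6); dL² = 274
right sensor world pos = (5, 6); dR² = 234
sL = 160/274 = 80/137
sR = 160/234 = 80/117
mL = -1/2·sL + 1/2·sR = 800/16029
mR = 1/2·sL + 1·sR = 15640/16029

80/137 80/117 800/16029 15640/16029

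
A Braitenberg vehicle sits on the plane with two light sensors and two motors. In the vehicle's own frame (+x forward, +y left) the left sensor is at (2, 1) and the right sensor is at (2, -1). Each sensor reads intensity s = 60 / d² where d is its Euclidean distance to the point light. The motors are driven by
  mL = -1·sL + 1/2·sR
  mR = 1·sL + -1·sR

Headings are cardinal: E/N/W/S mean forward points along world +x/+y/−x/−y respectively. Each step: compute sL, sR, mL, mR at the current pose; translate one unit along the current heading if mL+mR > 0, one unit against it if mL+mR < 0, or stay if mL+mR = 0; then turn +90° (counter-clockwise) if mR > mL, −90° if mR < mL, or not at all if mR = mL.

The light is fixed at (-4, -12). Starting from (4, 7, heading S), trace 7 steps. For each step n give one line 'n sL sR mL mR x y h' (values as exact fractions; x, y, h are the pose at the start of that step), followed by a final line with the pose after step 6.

n=0: pose=(4,7,S); sL=6/37, sR=30/169; mL=-459/6253, mR=-96/6253; mL+mR=-15/169 → advance -1; mR−mL=363/6253 → turn +1·90°
n=1: pose=(4,8,E); sL=60/541, sR=60/461; mL=-11430/249401, mR=-4800/249401; mL+mR=-30/461 → advance -1; mR−mL=6630/249401 → turn +1·90°
n=2: pose=(3,8,N); sL=3/26, sR=15/137; mL=-108/1781, mR=21/3562; mL+mR=-15/274 → advance -1; mR−mL=237/3562 → turn +1·90°
n=3: pose=(3,7,W); sL=60/349, sR=12/85; mL=-3006/29665, mR=912/29665; mL+mR=-6/85 → advance -1; mR−mL=3918/29665 → turn +1·90°
n=4: pose=(4,7,S); sL=6/37, sR=30/169; mL=-459/6253, mR=-96/6253; mL+mR=-15/169 → advance -1; mR−mL=363/6253 → turn +1·90°
n=5: pose=(4,8,E); sL=60/541, sR=60/461; mL=-11430/249401, mR=-4800/249401; mL+mR=-30/461 → advance -1; mR−mL=6630/249401 → turn +1·90°
n=6: pose=(3,8,N); sL=3/26, sR=15/137; mL=-108/1781, mR=21/3562; mL+mR=-15/274 → advance -1; mR−mL=237/3562 → turn +1·90°

0 6/37 30/169 -459/6253 -96/6253 4 7 S
1 60/541 60/461 -11430/249401 -4800/249401 4 8 E
2 3/26 15/137 -108/1781 21/3562 3 8 N
3 60/349 12/85 -3006/29665 912/29665 3 7 W
4 6/37 30/169 -459/6253 -96/6253 4 7 S
5 60/541 60/461 -11430/249401 -4800/249401 4 8 E
6 3/26 15/137 -108/1781 21/3562 3 8 N
final 3 7 W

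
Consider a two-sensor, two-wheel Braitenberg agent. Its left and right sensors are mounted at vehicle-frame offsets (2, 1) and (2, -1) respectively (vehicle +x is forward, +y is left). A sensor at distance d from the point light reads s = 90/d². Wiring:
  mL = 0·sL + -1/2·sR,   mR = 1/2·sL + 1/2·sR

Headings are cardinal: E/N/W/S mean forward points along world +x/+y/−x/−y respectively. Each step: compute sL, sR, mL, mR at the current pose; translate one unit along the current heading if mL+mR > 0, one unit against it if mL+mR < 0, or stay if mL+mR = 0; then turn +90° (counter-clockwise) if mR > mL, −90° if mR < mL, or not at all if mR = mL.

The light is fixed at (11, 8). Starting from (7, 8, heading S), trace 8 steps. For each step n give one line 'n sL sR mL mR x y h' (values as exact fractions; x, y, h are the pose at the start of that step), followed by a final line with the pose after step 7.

0 90/13 90/29 -45/29 1890/377 7 8 S
1 45/2 45/4 -45/8 135/8 7 7 E
2 90/17 18 -9 198/17 8 7 N
3 45/13 45/13 -45/26 45/13 8 8 W
4 90/13 90/29 -45/29 1890/377 7 8 S
5 45/2 45/4 -45/8 135/8 7 7 E
6 90/17 18 -9 198/17 8 7 N
7 45/13 45/13 -45/26 45/13 8 8 W
final 7 8 S

n=0: pose=(7,8,S); sL=90/13, sR=90/29; mL=-45/29, mR=1890/377; mL+mR=45/13 → advance +1; mR−mL=2475/377 → turn +1·90°
n=1: pose=(7,7,E); sL=45/2, sR=45/4; mL=-45/8, mR=135/8; mL+mR=45/4 → advance +1; mR−mL=45/2 → turn +1·90°
n=2: pose=(8,7,N); sL=90/17, sR=18; mL=-9, mR=198/17; mL+mR=45/17 → advance +1; mR−mL=351/17 → turn +1·90°
n=3: pose=(8,8,W); sL=45/13, sR=45/13; mL=-45/26, mR=45/13; mL+mR=45/26 → advance +1; mR−mL=135/26 → turn +1·90°
n=4: pose=(7,8,S); sL=90/13, sR=90/29; mL=-45/29, mR=1890/377; mL+mR=45/13 → advance +1; mR−mL=2475/377 → turn +1·90°
n=5: pose=(7,7,E); sL=45/2, sR=45/4; mL=-45/8, mR=135/8; mL+mR=45/4 → advance +1; mR−mL=45/2 → turn +1·90°
n=6: pose=(8,7,N); sL=90/17, sR=18; mL=-9, mR=198/17; mL+mR=45/17 → advance +1; mR−mL=351/17 → turn +1·90°
n=7: pose=(8,8,W); sL=45/13, sR=45/13; mL=-45/26, mR=45/13; mL+mR=45/26 → advance +1; mR−mL=135/26 → turn +1·90°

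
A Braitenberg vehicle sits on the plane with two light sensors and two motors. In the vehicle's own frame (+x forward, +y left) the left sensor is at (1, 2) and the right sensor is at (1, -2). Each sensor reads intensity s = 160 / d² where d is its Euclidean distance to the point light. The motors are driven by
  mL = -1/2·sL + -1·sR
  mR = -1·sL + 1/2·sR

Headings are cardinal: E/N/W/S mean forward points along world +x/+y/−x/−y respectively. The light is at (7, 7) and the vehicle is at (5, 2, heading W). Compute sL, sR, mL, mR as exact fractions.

80/29 80/9 -2680/261 440/261

left sensor world pos  = (4, 0); dL² = 58
right sensor world pos = (4, 4); dR² = 18
sL = 160/58 = 80/29
sR = 160/18 = 80/9
mL = -1/2·sL + -1·sR = -2680/261
mR = -1·sL + 1/2·sR = 440/261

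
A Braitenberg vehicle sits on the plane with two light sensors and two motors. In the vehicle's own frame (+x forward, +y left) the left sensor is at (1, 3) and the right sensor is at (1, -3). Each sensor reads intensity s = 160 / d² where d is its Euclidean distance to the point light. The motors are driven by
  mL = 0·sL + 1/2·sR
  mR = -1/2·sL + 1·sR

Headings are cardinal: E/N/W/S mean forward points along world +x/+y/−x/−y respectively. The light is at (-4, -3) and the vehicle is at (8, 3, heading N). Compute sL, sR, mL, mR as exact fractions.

16/13 80/137 40/137 -56/1781

left sensor world pos  = (5, 4); dL² = 130
right sensor world pos = (11, 4); dR² = 274
sL = 160/130 = 16/13
sR = 160/274 = 80/137
mL = 0·sL + 1/2·sR = 40/137
mR = -1/2·sL + 1·sR = -56/1781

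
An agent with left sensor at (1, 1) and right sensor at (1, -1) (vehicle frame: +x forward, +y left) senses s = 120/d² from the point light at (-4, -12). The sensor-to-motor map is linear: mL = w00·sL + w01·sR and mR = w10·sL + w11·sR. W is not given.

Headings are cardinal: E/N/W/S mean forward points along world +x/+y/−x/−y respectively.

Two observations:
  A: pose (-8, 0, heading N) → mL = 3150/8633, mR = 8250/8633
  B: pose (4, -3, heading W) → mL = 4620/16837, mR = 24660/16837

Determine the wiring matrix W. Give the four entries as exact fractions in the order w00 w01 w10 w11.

obs A: pose=(-8,0,N) → sL=60/97, sR=60/89, mL=3150/8633, mR=8250/8633
obs B: pose=(4,-3,W) → sL=120/113, sR=120/149, mL=4620/16837, mR=24660/16837
sensor matrix S = [[60/97, 60/89], [120/113, 120/149]]; det S = -31651200/145353821
solve [mL_A; mL_B] = S·[w00; w01] and [mR_A; mR_B] = S·[w10; w11]:
  w00 = -1/2, w01 = 1, w10 = 1, w11 = 1/2

-1/2 1 1 1/2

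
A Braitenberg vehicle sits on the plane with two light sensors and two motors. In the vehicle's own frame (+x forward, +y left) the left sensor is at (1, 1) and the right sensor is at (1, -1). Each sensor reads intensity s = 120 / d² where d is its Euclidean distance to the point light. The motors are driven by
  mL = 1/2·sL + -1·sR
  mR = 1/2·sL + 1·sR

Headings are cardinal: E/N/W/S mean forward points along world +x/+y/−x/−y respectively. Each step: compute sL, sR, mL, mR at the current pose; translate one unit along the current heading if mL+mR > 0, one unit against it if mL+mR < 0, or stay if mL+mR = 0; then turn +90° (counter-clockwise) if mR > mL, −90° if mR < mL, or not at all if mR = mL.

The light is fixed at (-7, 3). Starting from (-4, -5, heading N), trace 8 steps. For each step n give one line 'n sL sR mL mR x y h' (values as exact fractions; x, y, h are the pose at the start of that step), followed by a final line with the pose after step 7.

n=0: pose=(-4,-5,N); sL=120/53, sR=24/13; mL=-492/689, mR=2052/689; mL+mR=120/53 → advance +1; mR−mL=48/13 → turn +1·90°
n=1: pose=(-4,-4,W); sL=30/17, sR=3; mL=-36/17, mR=66/17; mL+mR=30/17 → advance +1; mR−mL=6 → turn +1·90°
n=2: pose=(-5,-4,S); sL=120/73, sR=24/13; mL=-972/949, mR=2532/949; mL+mR=120/73 → advance +1; mR−mL=48/13 → turn +1·90°
n=3: pose=(-5,-5,E); sL=60/29, sR=4/3; mL=-26/87, mR=206/87; mL+mR=60/29 → advance +1; mR−mL=8/3 → turn +1·90°
n=4: pose=(-4,-5,N); sL=120/53, sR=24/13; mL=-492/689, mR=2052/689; mL+mR=120/53 → advance +1; mR−mL=48/13 → turn +1·90°
n=5: pose=(-4,-4,W); sL=30/17, sR=3; mL=-36/17, mR=66/17; mL+mR=30/17 → advance +1; mR−mL=6 → turn +1·90°
n=6: pose=(-5,-4,S); sL=120/73, sR=24/13; mL=-972/949, mR=2532/949; mL+mR=120/73 → advance +1; mR−mL=48/13 → turn +1·90°
n=7: pose=(-5,-5,E); sL=60/29, sR=4/3; mL=-26/87, mR=206/87; mL+mR=60/29 → advance +1; mR−mL=8/3 → turn +1·90°

0 120/53 24/13 -492/689 2052/689 -4 -5 N
1 30/17 3 -36/17 66/17 -4 -4 W
2 120/73 24/13 -972/949 2532/949 -5 -4 S
3 60/29 4/3 -26/87 206/87 -5 -5 E
4 120/53 24/13 -492/689 2052/689 -4 -5 N
5 30/17 3 -36/17 66/17 -4 -4 W
6 120/73 24/13 -972/949 2532/949 -5 -4 S
7 60/29 4/3 -26/87 206/87 -5 -5 E
final -4 -5 N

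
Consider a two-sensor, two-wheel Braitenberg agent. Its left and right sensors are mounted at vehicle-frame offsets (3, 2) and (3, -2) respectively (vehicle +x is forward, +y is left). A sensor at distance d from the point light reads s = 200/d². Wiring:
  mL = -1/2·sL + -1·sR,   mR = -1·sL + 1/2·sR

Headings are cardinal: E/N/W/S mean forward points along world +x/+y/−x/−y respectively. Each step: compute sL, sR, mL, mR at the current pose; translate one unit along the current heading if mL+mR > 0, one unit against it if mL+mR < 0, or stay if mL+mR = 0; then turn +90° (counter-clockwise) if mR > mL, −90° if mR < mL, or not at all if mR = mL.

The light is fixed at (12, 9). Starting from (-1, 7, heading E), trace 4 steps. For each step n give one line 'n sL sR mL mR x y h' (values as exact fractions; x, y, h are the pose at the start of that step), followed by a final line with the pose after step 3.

0 2 50/29 -79/29 -33/29 -1 7 E
1 200/257 40/29 -13180/7453 -660/7453 -2 7 N
2 100/157 20/29 -4590/4553 -1330/4553 -2 6 W
3 200/157 200/261 -57500/40977 -36500/40977 -1 6 S
final -1 7 E

n=0: pose=(-1,7,E); sL=2, sR=50/29; mL=-79/29, mR=-33/29; mL+mR=-112/29 → advance -1; mR−mL=46/29 → turn +1·90°
n=1: pose=(-2,7,N); sL=200/257, sR=40/29; mL=-13180/7453, mR=-660/7453; mL+mR=-13840/7453 → advance -1; mR−mL=12520/7453 → turn +1·90°
n=2: pose=(-2,6,W); sL=100/157, sR=20/29; mL=-4590/4553, mR=-1330/4553; mL+mR=-5920/4553 → advance -1; mR−mL=3260/4553 → turn +1·90°
n=3: pose=(-1,6,S); sL=200/157, sR=200/261; mL=-57500/40977, mR=-36500/40977; mL+mR=-94000/40977 → advance -1; mR−mL=7000/13659 → turn +1·90°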